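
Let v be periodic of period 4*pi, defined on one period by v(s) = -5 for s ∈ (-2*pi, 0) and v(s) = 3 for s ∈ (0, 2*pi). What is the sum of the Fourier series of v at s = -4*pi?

s = -4*pi differs from s = 0 by -1 full period(s), and the series is 4*pi-periodic.
At s = 0 the one-sided limits are v(0^-) = -5 and v(0^+) = 3.
By Dirichlet's theorem the series converges to their average, [(-5) + (3)]/2 = -1.

-1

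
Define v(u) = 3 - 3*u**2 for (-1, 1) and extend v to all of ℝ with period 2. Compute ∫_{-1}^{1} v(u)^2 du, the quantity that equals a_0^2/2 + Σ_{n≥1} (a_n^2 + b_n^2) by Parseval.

48/5

∫_{-1}^{1} v(u)^2 du = 48/5.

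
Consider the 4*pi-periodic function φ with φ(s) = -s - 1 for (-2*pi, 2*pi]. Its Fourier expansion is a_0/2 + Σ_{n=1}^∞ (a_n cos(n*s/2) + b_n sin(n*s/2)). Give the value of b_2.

2

b_2 = (1/(2*pi)) ∫_{-2*pi}^{2*pi} φ(s) sin(s) ds.
Integrating by parts (boundary term plus one more integral), an antiderivative of (-s - 1) sin(s) is s*cos(s) - sin(s) + cos(s); evaluating from -2*pi to 2*pi: ∫_{-2*pi}^{2*pi} (-s - 1) sin(s) ds = (1 + 2*pi) - (1 - 2*pi) = 4*pi.
Hence b_2 = (1/(2*pi))·(4*pi) = 2.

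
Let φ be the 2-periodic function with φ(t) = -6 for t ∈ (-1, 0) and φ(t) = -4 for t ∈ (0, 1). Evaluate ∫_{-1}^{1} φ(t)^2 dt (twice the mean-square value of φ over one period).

∫_{-1}^{1} φ(t)^2 dt = 52.

52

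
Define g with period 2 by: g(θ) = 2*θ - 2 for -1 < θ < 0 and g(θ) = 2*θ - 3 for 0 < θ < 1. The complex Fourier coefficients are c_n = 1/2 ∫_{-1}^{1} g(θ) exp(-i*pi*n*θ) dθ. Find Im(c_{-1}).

1/pi

Since g is real-valued, Im(c_{-1}) = -1/2 ∫_{-1}^{1} g(θ) sin(-pi*θ) dθ = b_{1}/2.
Split the integral at the breakpoints.
Integrating by parts (boundary term plus one more integral), an antiderivative of (2*θ - 2) sin(-pi*θ) is 2*θ*cos(pi*θ)/pi - 2*sin(pi*θ)/pi**2 - 2*cos(pi*θ)/pi; evaluating from -1 to 0: ∫_{-1}^{0} (2*θ - 2) sin(-pi*θ) dθ = (-2/pi) - (4/pi) = -6/pi.
Integrating by parts (boundary term plus one more integral), an antiderivative of (2*θ - 3) sin(-pi*θ) is 2*θ*cos(pi*θ)/pi - 2*sin(pi*θ)/pi**2 - 3*cos(pi*θ)/pi; evaluating from 0 to 1: ∫_{0}^{1} (2*θ - 3) sin(-pi*θ) dθ = (1/pi) - (-3/pi) = 4/pi.
So ∫_{-1}^{1} g(θ) sin(-pi*θ) dθ = -2/pi.
Hence Im(c_{-1}) = (-1/2)·(-2/pi) = 1/pi.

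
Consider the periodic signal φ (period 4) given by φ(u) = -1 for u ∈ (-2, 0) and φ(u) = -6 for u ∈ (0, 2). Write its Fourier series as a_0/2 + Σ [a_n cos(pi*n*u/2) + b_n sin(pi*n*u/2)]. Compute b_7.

b_7 = 1/2 ∫_{-2}^{2} φ(u) sin(7*pi*u/2) du.
Split the integral at the breakpoints.
Directly, an antiderivative of (-1) sin(7*pi*u/2) is 2*cos(7*pi*u/2)/(7*pi); evaluating from -2 to 0: ∫_{-2}^{0} (-1) sin(7*pi*u/2) du = (2/(7*pi)) - (-2/(7*pi)) = 4/(7*pi).
Directly, an antiderivative of (-6) sin(7*pi*u/2) is 12*cos(7*pi*u/2)/(7*pi); evaluating from 0 to 2: ∫_{0}^{2} (-6) sin(7*pi*u/2) du = (-12/(7*pi)) - (12/(7*pi)) = -24/(7*pi).
Summing the pieces and multiplying by (1/2) gives b_7 = -10/(7*pi).

-10/(7*pi)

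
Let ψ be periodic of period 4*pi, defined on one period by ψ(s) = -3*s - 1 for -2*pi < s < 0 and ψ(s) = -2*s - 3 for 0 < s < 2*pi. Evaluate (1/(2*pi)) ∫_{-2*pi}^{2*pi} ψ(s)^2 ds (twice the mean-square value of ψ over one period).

(1/(2*pi)) ∫_{-2*pi}^{2*pi} ψ(s)^2 ds = (1/(2*pi)) · (4*pi*(15 + 9*pi + 26*pi**2)/3) = 10 + 6*pi + 52*pi**2/3.

10 + 6*pi + 52*pi**2/3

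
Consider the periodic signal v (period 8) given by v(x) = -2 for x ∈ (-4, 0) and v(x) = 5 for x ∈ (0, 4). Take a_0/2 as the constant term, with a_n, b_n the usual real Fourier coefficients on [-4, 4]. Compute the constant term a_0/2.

a_0 = 1/4 ∫_{-4}^{4} v(x) dx = 1/4 · (12) = 3.
So the constant term a_0/2 = 3/2.

3/2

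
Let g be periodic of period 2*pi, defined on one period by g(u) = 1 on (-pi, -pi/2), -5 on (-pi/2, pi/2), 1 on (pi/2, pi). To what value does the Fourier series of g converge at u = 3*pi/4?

g is continuous at u = 3*pi/4 with value 1, so the series converges to 1 there.

1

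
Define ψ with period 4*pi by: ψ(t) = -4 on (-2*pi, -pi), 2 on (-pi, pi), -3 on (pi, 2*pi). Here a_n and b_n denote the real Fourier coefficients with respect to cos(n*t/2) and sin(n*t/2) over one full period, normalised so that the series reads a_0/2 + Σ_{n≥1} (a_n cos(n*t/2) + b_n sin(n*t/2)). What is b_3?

b_3 = (1/(2*pi)) ∫_{-2*pi}^{2*pi} ψ(t) sin(3*t/2) dt.
Split the integral at the breakpoints.
Directly, an antiderivative of (-4) sin(3*t/2) is 8*cos(3*t/2)/3; evaluating from -2*pi to -pi: ∫_{-2*pi}^{-pi} (-4) sin(3*t/2) dt = (0) - (-8/3) = 8/3.
Directly, an antiderivative of (2) sin(3*t/2) is -4*cos(3*t/2)/3; evaluating from -pi to pi: ∫_{-pi}^{pi} (2) sin(3*t/2) dt = (0) - (0) = 0.
Directly, an antiderivative of (-3) sin(3*t/2) is 2*cos(3*t/2); evaluating from pi to 2*pi: ∫_{pi}^{2*pi} (-3) sin(3*t/2) dt = (-2) - (0) = -2.
Summing the pieces and multiplying by (1/(2*pi)) gives b_3 = 1/(3*pi).

1/(3*pi)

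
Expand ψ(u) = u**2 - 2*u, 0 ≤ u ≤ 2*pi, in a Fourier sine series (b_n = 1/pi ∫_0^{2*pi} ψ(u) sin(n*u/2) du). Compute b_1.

b_1 = 1/pi ∫_0^{2*pi} (u**2 - 2*u) sin(u/2) du.
Integrating by parts twice (tabular method), an antiderivative of (u**2 - 2*u) sin(u/2) is -2*u**2*cos(u/2) + 8*u*sin(u/2) + 4*u*cos(u/2) - 8*sin(u/2) + 16*cos(u/2); evaluating from 0 to 2*pi: ∫_{0}^{2*pi} (u**2 - 2*u) sin(u/2) du = (-8*pi - 16 + 8*pi**2) - (16) = -32 - 8*pi + 8*pi**2.
Hence b_1 = (1/pi)·(-32 - 8*pi + 8*pi**2) = -32/pi - 8 + 8*pi.

-32/pi - 8 + 8*pi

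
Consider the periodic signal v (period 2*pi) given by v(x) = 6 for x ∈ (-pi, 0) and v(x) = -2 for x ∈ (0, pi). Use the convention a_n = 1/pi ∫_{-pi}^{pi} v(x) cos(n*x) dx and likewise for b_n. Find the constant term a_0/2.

2

a_0 = 1/pi ∫_{-pi}^{pi} v(x) dx = 1/pi · (4*pi) = 4.
So the constant term a_0/2 = 2.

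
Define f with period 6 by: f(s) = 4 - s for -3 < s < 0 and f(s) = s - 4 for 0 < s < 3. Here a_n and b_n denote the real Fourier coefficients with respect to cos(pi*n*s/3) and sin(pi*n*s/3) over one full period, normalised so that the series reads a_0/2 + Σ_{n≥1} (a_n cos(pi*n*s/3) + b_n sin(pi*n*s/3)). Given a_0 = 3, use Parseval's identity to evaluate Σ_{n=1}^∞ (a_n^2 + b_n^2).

67/2

Parseval: a_0^2/2 + Σ_{n≥1} (a_n^2+b_n^2) = 1/3 ∫_{-3}^{3} f(s)^2 ds = 38.
Subtract a_0^2/2 = 9/2: Σ (a_n^2+b_n^2) = 67/2.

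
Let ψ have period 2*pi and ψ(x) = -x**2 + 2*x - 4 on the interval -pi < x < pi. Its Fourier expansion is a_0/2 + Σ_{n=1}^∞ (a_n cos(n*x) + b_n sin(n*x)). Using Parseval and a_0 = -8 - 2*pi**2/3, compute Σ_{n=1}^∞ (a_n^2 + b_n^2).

8*pi**2*(pi**2 + 15)/45

Parseval: a_0^2/2 + Σ_{n≥1} (a_n^2+b_n^2) = 1/pi ∫_{-pi}^{pi} ψ(x)^2 dx = 32 + 2*pi**4/5 + 8*pi**2.
Subtract a_0^2/2 = 2*(pi**2 + 12)**2/9: Σ (a_n^2+b_n^2) = 8*pi**2*(pi**2 + 15)/45.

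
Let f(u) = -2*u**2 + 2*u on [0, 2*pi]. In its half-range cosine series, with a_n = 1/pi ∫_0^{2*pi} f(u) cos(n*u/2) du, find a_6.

a_6 = 1/pi ∫_0^{2*pi} (-2*u**2 + 2*u) cos(3*u) du.
Integrating by parts twice (tabular method), an antiderivative of (-2*u**2 + 2*u) cos(3*u) is -2*u**2*sin(3*u)/3 + 2*u*sin(3*u)/3 - 4*u*cos(3*u)/9 + 4*sin(3*u)/27 + 2*cos(3*u)/9; evaluating from 0 to 2*pi: ∫_{0}^{2*pi} (-2*u**2 + 2*u) cos(3*u) du = (2/9 - 8*pi/9) - (2/9) = -8*pi/9.
Hence a_6 = (1/pi)·(-8*pi/9) = -8/9.

-8/9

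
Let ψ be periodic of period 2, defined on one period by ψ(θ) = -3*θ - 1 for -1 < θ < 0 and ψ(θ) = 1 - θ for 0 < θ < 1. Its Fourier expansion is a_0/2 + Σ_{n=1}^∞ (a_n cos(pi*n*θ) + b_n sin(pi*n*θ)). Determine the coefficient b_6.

2/(3*pi)

b_6 = ∫_{-1}^{1} ψ(θ) sin(6*pi*θ) dθ.
Split the integral at the breakpoints.
Integrating by parts (boundary term plus one more integral), an antiderivative of (-3*θ - 1) sin(6*pi*θ) is θ*cos(6*pi*θ)/(2*pi) - sin(6*pi*θ)/(12*pi**2) + cos(6*pi*θ)/(6*pi); evaluating from -1 to 0: ∫_{-1}^{0} (-3*θ - 1) sin(6*pi*θ) dθ = (1/(6*pi)) - (-1/(3*pi)) = 1/(2*pi).
Integrating by parts (boundary term plus one more integral), an antiderivative of (1 - θ) sin(6*pi*θ) is θ*cos(6*pi*θ)/(6*pi) - sin(6*pi*θ)/(36*pi**2) - cos(6*pi*θ)/(6*pi); evaluating from 0 to 1: ∫_{0}^{1} (1 - θ) sin(6*pi*θ) dθ = (0) - (-1/(6*pi)) = 1/(6*pi).
Summing the pieces gives b_6 = 2/(3*pi).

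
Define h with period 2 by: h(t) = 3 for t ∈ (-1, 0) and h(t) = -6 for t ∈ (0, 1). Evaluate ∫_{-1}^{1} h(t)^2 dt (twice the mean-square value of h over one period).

45

∫_{-1}^{1} h(t)^2 dt = 45.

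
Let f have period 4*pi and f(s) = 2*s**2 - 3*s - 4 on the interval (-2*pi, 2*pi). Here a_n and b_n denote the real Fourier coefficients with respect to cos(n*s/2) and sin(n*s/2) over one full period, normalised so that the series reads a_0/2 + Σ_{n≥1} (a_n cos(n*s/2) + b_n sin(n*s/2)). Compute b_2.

6

b_2 = (1/(2*pi)) ∫_{-2*pi}^{2*pi} f(s) sin(s) ds.
Integrating by parts twice (tabular method), an antiderivative of (2*s**2 - 3*s - 4) sin(s) is -2*s**2*cos(s) + 4*s*sin(s) + 3*s*cos(s) - 3*sin(s) + 8*cos(s); evaluating from -2*pi to 2*pi: ∫_{-2*pi}^{2*pi} (2*s**2 - 3*s - 4) sin(s) ds = (-8*pi**2 + 8 + 6*pi) - (-8*pi**2 - 6*pi + 8) = 12*pi.
Hence b_2 = (1/(2*pi))·(12*pi) = 6.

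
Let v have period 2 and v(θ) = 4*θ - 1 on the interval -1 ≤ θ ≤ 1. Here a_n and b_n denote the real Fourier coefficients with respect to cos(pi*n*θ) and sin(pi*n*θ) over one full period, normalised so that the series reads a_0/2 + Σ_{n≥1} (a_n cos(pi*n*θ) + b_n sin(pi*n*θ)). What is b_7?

8/(7*pi)

b_7 = ∫_{-1}^{1} v(θ) sin(7*pi*θ) dθ.
Integrating by parts (boundary term plus one more integral), an antiderivative of (4*θ - 1) sin(7*pi*θ) is -4*θ*cos(7*pi*θ)/(7*pi) + 4*sin(7*pi*θ)/(49*pi**2) + cos(7*pi*θ)/(7*pi); evaluating from -1 to 1: ∫_{-1}^{1} (4*θ - 1) sin(7*pi*θ) dθ = (3/(7*pi)) - (-5/(7*pi)) = 8/(7*pi).
Hence b_7 = 8/(7*pi).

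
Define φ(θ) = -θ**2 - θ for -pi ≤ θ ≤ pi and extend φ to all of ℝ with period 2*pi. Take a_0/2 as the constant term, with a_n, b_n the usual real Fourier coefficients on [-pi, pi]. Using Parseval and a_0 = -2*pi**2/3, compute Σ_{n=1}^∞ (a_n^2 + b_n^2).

Parseval: a_0^2/2 + Σ_{n≥1} (a_n^2+b_n^2) = 1/pi ∫_{-pi}^{pi} φ(θ)^2 dθ = 2*pi**2*(5 + 3*pi**2)/15.
Subtract a_0^2/2 = 2*pi**4/9: Σ (a_n^2+b_n^2) = 2*pi**2*(15 + 4*pi**2)/45.

2*pi**2*(15 + 4*pi**2)/45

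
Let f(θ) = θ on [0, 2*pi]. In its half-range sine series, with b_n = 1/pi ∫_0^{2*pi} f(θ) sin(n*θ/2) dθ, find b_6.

b_6 = 1/pi ∫_0^{2*pi} (θ) sin(3*θ) dθ.
Integrating by parts (boundary term plus one more integral), an antiderivative of (θ) sin(3*θ) is -θ*cos(3*θ)/3 + sin(3*θ)/9; evaluating from 0 to 2*pi: ∫_{0}^{2*pi} (θ) sin(3*θ) dθ = (-2*pi/3) - (0) = -2*pi/3.
Hence b_6 = (1/pi)·(-2*pi/3) = -2/3.

-2/3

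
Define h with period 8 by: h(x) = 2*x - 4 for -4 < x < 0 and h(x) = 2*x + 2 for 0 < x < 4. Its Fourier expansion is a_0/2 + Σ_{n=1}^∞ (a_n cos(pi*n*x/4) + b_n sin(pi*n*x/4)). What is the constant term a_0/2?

a_0 = 1/4 ∫_{-4}^{4} h(x) dx = 1/4 · (-8) = -2.
So the constant term a_0/2 = -1.

-1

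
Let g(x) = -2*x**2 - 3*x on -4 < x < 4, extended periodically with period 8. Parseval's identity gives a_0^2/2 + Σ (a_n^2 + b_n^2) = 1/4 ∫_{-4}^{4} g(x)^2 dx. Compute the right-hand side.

2528/5

1/4 ∫_{-4}^{4} g(x)^2 dx = 1/4 · (10112/5) = 2528/5.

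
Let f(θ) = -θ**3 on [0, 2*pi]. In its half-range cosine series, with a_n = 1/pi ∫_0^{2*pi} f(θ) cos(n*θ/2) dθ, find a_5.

a_5 = 1/pi ∫_0^{2*pi} (-θ**3) cos(5*θ/2) dθ.
Integrating by parts three times (tabular method), an antiderivative of (-θ**3) cos(5*θ/2) is -2*θ**3*sin(5*θ/2)/5 - 12*θ**2*cos(5*θ/2)/25 + 48*θ*sin(5*θ/2)/125 + 96*cos(5*θ/2)/625; evaluating from 0 to 2*pi: ∫_{0}^{2*pi} (-θ**3) cos(5*θ/2) dθ = (-96/625 + 48*pi**2/25) - (96/625) = -192/625 + 48*pi**2/25.
Hence a_5 = (1/pi)·(-192/625 + 48*pi**2/25) = 48*(-4 + 25*pi**2)/(625*pi).

48*(-4 + 25*pi**2)/(625*pi)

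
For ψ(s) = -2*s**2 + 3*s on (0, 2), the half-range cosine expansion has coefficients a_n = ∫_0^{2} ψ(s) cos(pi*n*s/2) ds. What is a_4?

a_4 = ∫_0^{2} (-2*s**2 + 3*s) cos(2*pi*s) ds.
Integrating by parts twice (tabular method), an antiderivative of (-2*s**2 + 3*s) cos(2*pi*s) is -s**2*sin(2*pi*s)/pi + 3*s*sin(2*pi*s)/(2*pi) - s*cos(2*pi*s)/pi**2 + sin(2*pi*s)/(2*pi**3) + 3*cos(2*pi*s)/(4*pi**2); evaluating from 0 to 2: ∫_{0}^{2} (-2*s**2 + 3*s) cos(2*pi*s) ds = (-5/(4*pi**2)) - (3/(4*pi**2)) = -2/pi**2.
Hence a_4 = -2/pi**2.

-2/pi**2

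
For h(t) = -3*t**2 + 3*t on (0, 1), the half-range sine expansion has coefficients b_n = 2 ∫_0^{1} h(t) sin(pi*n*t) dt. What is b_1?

24/pi**3

b_1 = 2 ∫_0^{1} (-3*t**2 + 3*t) sin(pi*t) dt.
Integrating by parts twice (tabular method), an antiderivative of (-3*t**2 + 3*t) sin(pi*t) is 3*t**2*cos(pi*t)/pi - 6*t*sin(pi*t)/pi**2 - 3*t*cos(pi*t)/pi + 3*sin(pi*t)/pi**2 - 6*cos(pi*t)/pi**3; evaluating from 0 to 1: ∫_{0}^{1} (-3*t**2 + 3*t) sin(pi*t) dt = (6/pi**3) - (-6/pi**3) = 12/pi**3.
Hence b_1 = 2·(12/pi**3) = 24/pi**3.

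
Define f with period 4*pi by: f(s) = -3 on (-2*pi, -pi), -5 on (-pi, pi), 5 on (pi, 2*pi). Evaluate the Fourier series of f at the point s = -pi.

At s = -pi the one-sided limits are f(-pi^-) = -3 and f(-pi^+) = -5.
By Dirichlet's theorem the series converges to their average, [(-3) + (-5)]/2 = -4.

-4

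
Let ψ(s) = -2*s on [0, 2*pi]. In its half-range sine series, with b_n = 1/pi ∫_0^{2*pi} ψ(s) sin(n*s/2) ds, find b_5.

-8/5

b_5 = 1/pi ∫_0^{2*pi} (-2*s) sin(5*s/2) ds.
Integrating by parts (boundary term plus one more integral), an antiderivative of (-2*s) sin(5*s/2) is 4*s*cos(5*s/2)/5 - 8*sin(5*s/2)/25; evaluating from 0 to 2*pi: ∫_{0}^{2*pi} (-2*s) sin(5*s/2) ds = (-8*pi/5) - (0) = -8*pi/5.
Hence b_5 = (1/pi)·(-8*pi/5) = -8/5.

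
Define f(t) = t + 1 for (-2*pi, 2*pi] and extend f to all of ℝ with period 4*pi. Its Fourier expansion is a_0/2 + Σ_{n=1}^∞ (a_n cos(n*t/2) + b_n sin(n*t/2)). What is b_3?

4/3

b_3 = (1/(2*pi)) ∫_{-2*pi}^{2*pi} f(t) sin(3*t/2) dt.
Integrating by parts (boundary term plus one more integral), an antiderivative of (t + 1) sin(3*t/2) is -2*t*cos(3*t/2)/3 + 4*sin(3*t/2)/9 - 2*cos(3*t/2)/3; evaluating from -2*pi to 2*pi: ∫_{-2*pi}^{2*pi} (t + 1) sin(3*t/2) dt = (2/3 + 4*pi/3) - (2/3 - 4*pi/3) = 8*pi/3.
Hence b_3 = (1/(2*pi))·(8*pi/3) = 4/3.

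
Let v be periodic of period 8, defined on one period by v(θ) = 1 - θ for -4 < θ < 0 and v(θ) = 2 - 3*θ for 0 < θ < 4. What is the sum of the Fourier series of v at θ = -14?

-4

θ = -14 differs from θ = 2 by -2 full period(s), and the series is 8-periodic.
v is continuous at θ = 2 with value -4, so the series converges to -4 there.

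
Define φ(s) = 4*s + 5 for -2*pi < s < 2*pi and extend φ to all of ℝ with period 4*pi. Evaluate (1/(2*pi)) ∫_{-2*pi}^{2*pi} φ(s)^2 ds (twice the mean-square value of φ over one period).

50 + 128*pi**2/3

(1/(2*pi)) ∫_{-2*pi}^{2*pi} φ(s)^2 ds = (1/(2*pi)) · (100*pi + 256*pi**3/3) = 50 + 128*pi**2/3.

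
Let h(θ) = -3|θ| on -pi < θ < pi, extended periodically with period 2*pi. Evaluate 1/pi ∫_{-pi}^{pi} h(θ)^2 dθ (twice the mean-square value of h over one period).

1/pi ∫_{-pi}^{pi} h(θ)^2 dθ = 1/pi · (6*pi**3) = 6*pi**2.

6*pi**2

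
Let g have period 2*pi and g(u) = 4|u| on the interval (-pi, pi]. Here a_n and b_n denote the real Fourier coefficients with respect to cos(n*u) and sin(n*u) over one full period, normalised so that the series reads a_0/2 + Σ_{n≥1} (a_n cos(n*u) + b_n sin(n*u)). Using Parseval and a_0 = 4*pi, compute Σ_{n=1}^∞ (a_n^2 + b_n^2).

8*pi**2/3

Parseval: a_0^2/2 + Σ_{n≥1} (a_n^2+b_n^2) = 1/pi ∫_{-pi}^{pi} g(u)^2 du = 32*pi**2/3.
Subtract a_0^2/2 = 8*pi**2: Σ (a_n^2+b_n^2) = 8*pi**2/3.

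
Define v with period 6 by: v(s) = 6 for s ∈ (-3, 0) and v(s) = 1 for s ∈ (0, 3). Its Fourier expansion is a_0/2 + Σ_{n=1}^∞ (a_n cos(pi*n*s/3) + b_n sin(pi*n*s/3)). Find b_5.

-2/pi

b_5 = 1/3 ∫_{-3}^{3} v(s) sin(5*pi*s/3) ds.
Split the integral at the breakpoints.
Directly, an antiderivative of (6) sin(5*pi*s/3) is -18*cos(5*pi*s/3)/(5*pi); evaluating from -3 to 0: ∫_{-3}^{0} (6) sin(5*pi*s/3) ds = (-18/(5*pi)) - (18/(5*pi)) = -36/(5*pi).
Directly, an antiderivative of (1) sin(5*pi*s/3) is -3*cos(5*pi*s/3)/(5*pi); evaluating from 0 to 3: ∫_{0}^{3} (1) sin(5*pi*s/3) ds = (3/(5*pi)) - (-3/(5*pi)) = 6/(5*pi).
Summing the pieces and multiplying by (1/3) gives b_5 = -2/pi.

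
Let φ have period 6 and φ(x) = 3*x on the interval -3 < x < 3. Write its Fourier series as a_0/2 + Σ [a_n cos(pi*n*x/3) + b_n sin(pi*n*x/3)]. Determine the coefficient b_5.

b_5 = 1/3 ∫_{-3}^{3} φ(x) sin(5*pi*x/3) dx.
φ is odd and sin(5*pi*x/3) is odd, so the integrand is even and b_5 = 2/3 ∫_0^{3} φ(x) sin(5*pi*x/3) dx.
Integrating by parts (boundary term plus one more integral), an antiderivative of (3*x) sin(5*pi*x/3) is -9*x*cos(5*pi*x/3)/(5*pi) + 27*sin(5*pi*x/3)/(25*pi**2); evaluating from 0 to 3: ∫_{0}^{3} (3*x) sin(5*pi*x/3) dx = (27/(5*pi)) - (0) = 27/(5*pi).
Hence b_5 = (2/3)·(27/(5*pi)) = 18/(5*pi).

18/(5*pi)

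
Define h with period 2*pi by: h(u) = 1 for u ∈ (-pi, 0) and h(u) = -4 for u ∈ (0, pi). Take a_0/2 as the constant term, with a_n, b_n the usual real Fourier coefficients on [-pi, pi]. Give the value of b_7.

b_7 = 1/pi ∫_{-pi}^{pi} h(u) sin(7*u) du.
Split the integral at the breakpoints.
Directly, an antiderivative of (1) sin(7*u) is -cos(7*u)/7; evaluating from -pi to 0: ∫_{-pi}^{0} (1) sin(7*u) du = (-1/7) - (1/7) = -2/7.
Directly, an antiderivative of (-4) sin(7*u) is 4*cos(7*u)/7; evaluating from 0 to pi: ∫_{0}^{pi} (-4) sin(7*u) du = (-4/7) - (4/7) = -8/7.
Summing the pieces and multiplying by (1/pi) gives b_7 = -10/(7*pi).

-10/(7*pi)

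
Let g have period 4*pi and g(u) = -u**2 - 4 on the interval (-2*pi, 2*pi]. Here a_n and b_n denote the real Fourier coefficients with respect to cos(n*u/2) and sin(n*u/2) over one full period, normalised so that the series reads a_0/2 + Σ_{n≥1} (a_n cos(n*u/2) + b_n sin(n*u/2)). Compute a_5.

16/25

a_5 = (1/(2*pi)) ∫_{-2*pi}^{2*pi} g(u) cos(5*u/2) du.
g is even and cos(5*u/2) is even, so the integrand is even and a_5 = 1/pi ∫_0^{2*pi} g(u) cos(5*u/2) du.
Integrating by parts twice (tabular method), an antiderivative of (-u**2 - 4) cos(5*u/2) is -2*u**2*sin(5*u/2)/5 - 8*u*cos(5*u/2)/25 - 184*sin(5*u/2)/125; evaluating from 0 to 2*pi: ∫_{0}^{2*pi} (-u**2 - 4) cos(5*u/2) du = (16*pi/25) - (0) = 16*pi/25.
Hence a_5 = (1/pi)·(16*pi/25) = 16/25.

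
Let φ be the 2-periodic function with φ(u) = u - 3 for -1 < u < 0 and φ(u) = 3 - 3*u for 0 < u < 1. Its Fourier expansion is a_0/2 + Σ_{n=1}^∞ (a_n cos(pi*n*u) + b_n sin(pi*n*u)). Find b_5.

2/pi

b_5 = ∫_{-1}^{1} φ(u) sin(5*pi*u) du.
Split the integral at the breakpoints.
Integrating by parts (boundary term plus one more integral), an antiderivative of (u - 3) sin(5*pi*u) is -u*cos(5*pi*u)/(5*pi) + sin(5*pi*u)/(25*pi**2) + 3*cos(5*pi*u)/(5*pi); evaluating from -1 to 0: ∫_{-1}^{0} (u - 3) sin(5*pi*u) du = (3/(5*pi)) - (-4/(5*pi)) = 7/(5*pi).
Integrating by parts (boundary term plus one more integral), an antiderivative of (3 - 3*u) sin(5*pi*u) is 3*u*cos(5*pi*u)/(5*pi) - 3*sin(5*pi*u)/(25*pi**2) - 3*cos(5*pi*u)/(5*pi); evaluating from 0 to 1: ∫_{0}^{1} (3 - 3*u) sin(5*pi*u) du = (0) - (-3/(5*pi)) = 3/(5*pi).
Summing the pieces gives b_5 = 2/pi.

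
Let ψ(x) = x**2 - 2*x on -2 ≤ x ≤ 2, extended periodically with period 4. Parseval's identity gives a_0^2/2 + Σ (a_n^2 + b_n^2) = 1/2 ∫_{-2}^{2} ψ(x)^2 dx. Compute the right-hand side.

1/2 ∫_{-2}^{2} ψ(x)^2 dx = 1/2 · (512/15) = 256/15.

256/15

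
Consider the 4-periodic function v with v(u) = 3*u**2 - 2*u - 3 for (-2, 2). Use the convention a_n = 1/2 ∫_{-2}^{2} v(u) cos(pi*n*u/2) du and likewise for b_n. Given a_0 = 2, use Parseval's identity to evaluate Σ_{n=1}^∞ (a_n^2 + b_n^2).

Parseval: a_0^2/2 + Σ_{n≥1} (a_n^2+b_n^2) = 1/2 ∫_{-2}^{2} v(u)^2 du = 574/15.
Subtract a_0^2/2 = 2: Σ (a_n^2+b_n^2) = 544/15.

544/15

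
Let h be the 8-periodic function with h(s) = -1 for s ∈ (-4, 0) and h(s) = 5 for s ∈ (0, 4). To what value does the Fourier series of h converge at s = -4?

At s = -4 the one-sided limits are h(-4^-) = 5 and h(-4^+) = -1.
By Dirichlet's theorem the series converges to their average, [(5) + (-1)]/2 = 2.

2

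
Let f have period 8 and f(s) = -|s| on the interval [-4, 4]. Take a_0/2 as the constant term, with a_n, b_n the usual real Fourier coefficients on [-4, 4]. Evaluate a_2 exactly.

a_2 = 1/4 ∫_{-4}^{4} f(s) cos(pi*s/2) ds.
f is even and cos(pi*s/2) is even, so the integrand is even and a_2 = 1/2 ∫_0^{4} f(s) cos(pi*s/2) ds.
Integrating by parts (boundary term plus one more integral), an antiderivative of (-s) cos(pi*s/2) is -2*s*sin(pi*s/2)/pi - 4*cos(pi*s/2)/pi**2; evaluating from 0 to 4: ∫_{0}^{4} (-s) cos(pi*s/2) ds = (-4/pi**2) - (-4/pi**2) = 0.
Hence a_2 = (1/2)·(0) = 0.

0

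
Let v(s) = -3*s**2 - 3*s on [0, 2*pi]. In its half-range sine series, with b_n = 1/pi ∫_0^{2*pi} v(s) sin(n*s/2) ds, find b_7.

b_7 = 1/pi ∫_0^{2*pi} (-3*s**2 - 3*s) sin(7*s/2) ds.
Integrating by parts twice (tabular method), an antiderivative of (-3*s**2 - 3*s) sin(7*s/2) is 6*s**2*cos(7*s/2)/7 - 24*s*sin(7*s/2)/49 + 6*s*cos(7*s/2)/7 - 12*sin(7*s/2)/49 - 48*cos(7*s/2)/343; evaluating from 0 to 2*pi: ∫_{0}^{2*pi} (-3*s**2 - 3*s) sin(7*s/2) ds = (-24*pi**2/7 - 12*pi/7 + 48/343) - (-48/343) = -24*pi**2/7 - 12*pi/7 + 96/343.
Hence b_7 = (1/pi)·(-24*pi**2/7 - 12*pi/7 + 96/343) = 12*(-98*pi**2 - 49*pi + 8)/(343*pi).

12*(-98*pi**2 - 49*pi + 8)/(343*pi)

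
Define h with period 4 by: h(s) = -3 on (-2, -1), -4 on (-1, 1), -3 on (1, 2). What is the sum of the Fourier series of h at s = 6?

-3

s = 6 differs from s = 2 by 1 full period(s), and the series is 4-periodic.
h is continuous at s = 2 with value -3, so the series converges to -3 there.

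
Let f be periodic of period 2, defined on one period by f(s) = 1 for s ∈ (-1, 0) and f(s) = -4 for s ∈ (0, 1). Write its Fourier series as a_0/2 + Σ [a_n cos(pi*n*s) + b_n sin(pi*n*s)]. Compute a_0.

-3

a_0 = ∫_{-1}^{1} f(s) ds = -3.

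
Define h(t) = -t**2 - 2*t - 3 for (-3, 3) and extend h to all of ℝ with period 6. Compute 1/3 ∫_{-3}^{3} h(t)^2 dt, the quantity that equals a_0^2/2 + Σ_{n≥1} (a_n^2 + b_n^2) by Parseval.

552/5

1/3 ∫_{-3}^{3} h(t)^2 dt = 1/3 · (1656/5) = 552/5.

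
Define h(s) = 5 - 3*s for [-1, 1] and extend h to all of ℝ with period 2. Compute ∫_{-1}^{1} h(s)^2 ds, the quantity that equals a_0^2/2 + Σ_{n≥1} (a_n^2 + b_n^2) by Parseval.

∫_{-1}^{1} h(s)^2 ds = 56.

56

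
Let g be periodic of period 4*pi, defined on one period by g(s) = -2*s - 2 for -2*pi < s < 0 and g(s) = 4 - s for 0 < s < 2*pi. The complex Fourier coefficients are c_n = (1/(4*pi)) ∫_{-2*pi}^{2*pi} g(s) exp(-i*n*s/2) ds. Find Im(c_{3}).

Since g is real-valued, Im(c_{3}) = -(1/(4*pi)) ∫_{-2*pi}^{2*pi} g(s) sin(3*s/2) ds = -b_{3}/2.
Split the integral at the breakpoints.
Integrating by parts (boundary term plus one more integral), an antiderivative of (-2*s - 2) sin(3*s/2) is 4*s*cos(3*s/2)/3 - 8*sin(3*s/2)/9 + 4*cos(3*s/2)/3; evaluating from -2*pi to 0: ∫_{-2*pi}^{0} (-2*s - 2) sin(3*s/2) ds = (4/3) - (-4/3 + 8*pi/3) = 8/3 - 8*pi/3.
Integrating by parts (boundary term plus one more integral), an antiderivative of (4 - s) sin(3*s/2) is 2*s*cos(3*s/2)/3 - 4*sin(3*s/2)/9 - 8*cos(3*s/2)/3; evaluating from 0 to 2*pi: ∫_{0}^{2*pi} (4 - s) sin(3*s/2) ds = (8/3 - 4*pi/3) - (-8/3) = 16/3 - 4*pi/3.
So ∫_{-2*pi}^{2*pi} g(s) sin(3*s/2) ds = 8 - 4*pi.
Hence Im(c_{3}) = (-1/(4*pi))·(8 - 4*pi) = (-2 + pi)/pi.

(-2 + pi)/pi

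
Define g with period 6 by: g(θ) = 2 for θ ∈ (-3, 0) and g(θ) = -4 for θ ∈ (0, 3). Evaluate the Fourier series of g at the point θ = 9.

-1

θ = 9 differs from θ = -3 by 2 full period(s), and the series is 6-periodic.
At θ = -3 the one-sided limits are g(-3^-) = -4 and g(-3^+) = 2.
By Dirichlet's theorem the series converges to their average, [(-4) + (2)]/2 = -1.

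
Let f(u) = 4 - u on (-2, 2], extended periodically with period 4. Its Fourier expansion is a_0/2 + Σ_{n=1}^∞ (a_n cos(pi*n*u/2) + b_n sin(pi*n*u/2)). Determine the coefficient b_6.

b_6 = 1/2 ∫_{-2}^{2} f(u) sin(3*pi*u) du.
Integrating by parts (boundary term plus one more integral), an antiderivative of (4 - u) sin(3*pi*u) is u*cos(3*pi*u)/(3*pi) - sin(3*pi*u)/(9*pi**2) - 4*cos(3*pi*u)/(3*pi); evaluating from -2 to 2: ∫_{-2}^{2} (4 - u) sin(3*pi*u) du = (-2/(3*pi)) - (-2/pi) = 4/(3*pi).
Hence b_6 = (1/2)·(4/(3*pi)) = 2/(3*pi).

2/(3*pi)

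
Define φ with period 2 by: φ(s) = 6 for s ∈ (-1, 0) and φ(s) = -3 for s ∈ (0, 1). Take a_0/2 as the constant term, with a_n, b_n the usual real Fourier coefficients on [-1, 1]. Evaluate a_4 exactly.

0

a_4 = ∫_{-1}^{1} φ(s) cos(4*pi*s) ds.
Split the integral at the breakpoints.
Directly, an antiderivative of (6) cos(4*pi*s) is 3*sin(4*pi*s)/(2*pi); evaluating from -1 to 0: ∫_{-1}^{0} (6) cos(4*pi*s) ds = (0) - (0) = 0.
Directly, an antiderivative of (-3) cos(4*pi*s) is -3*sin(4*pi*s)/(4*pi); evaluating from 0 to 1: ∫_{0}^{1} (-3) cos(4*pi*s) ds = (0) - (0) = 0.
Summing the pieces gives a_4 = 0.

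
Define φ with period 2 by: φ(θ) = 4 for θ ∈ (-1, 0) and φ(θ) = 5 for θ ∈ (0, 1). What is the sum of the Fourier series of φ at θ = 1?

At θ = 1 the one-sided limits are φ(1^-) = 5 and φ(1^+) = 4.
By Dirichlet's theorem the series converges to their average, [(5) + (4)]/2 = 9/2.

9/2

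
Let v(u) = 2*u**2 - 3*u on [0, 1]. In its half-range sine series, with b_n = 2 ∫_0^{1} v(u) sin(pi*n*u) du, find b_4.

1/(2*pi)

b_4 = 2 ∫_0^{1} (2*u**2 - 3*u) sin(4*pi*u) du.
Integrating by parts twice (tabular method), an antiderivative of (2*u**2 - 3*u) sin(4*pi*u) is -u**2*cos(4*pi*u)/(2*pi) + u*sin(4*pi*u)/(4*pi**2) + 3*u*cos(4*pi*u)/(4*pi) - 3*sin(4*pi*u)/(16*pi**2) + cos(4*pi*u)/(16*pi**3); evaluating from 0 to 1: ∫_{0}^{1} (2*u**2 - 3*u) sin(4*pi*u) du = ((1 + 4*pi**2)/(16*pi**3)) - (1/(16*pi**3)) = 1/(4*pi).
Hence b_4 = 2·(1/(4*pi)) = 1/(2*pi).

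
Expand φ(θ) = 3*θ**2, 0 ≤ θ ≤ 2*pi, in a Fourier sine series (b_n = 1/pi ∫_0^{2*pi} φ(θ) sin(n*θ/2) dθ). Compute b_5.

b_5 = 1/pi ∫_0^{2*pi} (3*θ**2) sin(5*θ/2) dθ.
Integrating by parts twice (tabular method), an antiderivative of (3*θ**2) sin(5*θ/2) is -6*θ**2*cos(5*θ/2)/5 + 24*θ*sin(5*θ/2)/25 + 48*cos(5*θ/2)/125; evaluating from 0 to 2*pi: ∫_{0}^{2*pi} (3*θ**2) sin(5*θ/2) dθ = (-48/125 + 24*pi**2/5) - (48/125) = -96/125 + 24*pi**2/5.
Hence b_5 = (1/pi)·(-96/125 + 24*pi**2/5) = 24*(-4 + 25*pi**2)/(125*pi).

24*(-4 + 25*pi**2)/(125*pi)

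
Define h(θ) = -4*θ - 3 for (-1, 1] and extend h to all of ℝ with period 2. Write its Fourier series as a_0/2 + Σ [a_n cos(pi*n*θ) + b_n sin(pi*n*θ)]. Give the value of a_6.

a_6 = ∫_{-1}^{1} h(θ) cos(6*pi*θ) dθ.
Integrating by parts (boundary term plus one more integral), an antiderivative of (-4*θ - 3) cos(6*pi*θ) is -2*θ*sin(6*pi*θ)/(3*pi) - sin(6*pi*θ)/(2*pi) - cos(6*pi*θ)/(9*pi**2); evaluating from -1 to 1: ∫_{-1}^{1} (-4*θ - 3) cos(6*pi*θ) dθ = (-1/(9*pi**2)) - (-1/(9*pi**2)) = 0.
Hence a_6 = 0.

0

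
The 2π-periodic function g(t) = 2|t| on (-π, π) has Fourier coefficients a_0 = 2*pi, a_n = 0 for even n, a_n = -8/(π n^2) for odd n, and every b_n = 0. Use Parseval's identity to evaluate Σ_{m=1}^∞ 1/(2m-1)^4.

pi**4/96

Parseval: a_0^2/2 + Σ a_n^2 = (1/π) ∫_{-π}^{π} g(t)^2 dt = 8*pi**2/3.
Subtract a_0^2/2 = 2*pi**2: Σ a_n^2 = 2*pi**2/3.
Only odd n contribute, with a_n^2 = 64/(π^2 n^4), so Σ_{m≥1} 1/(2m-1)^4 = π^2·(2*pi**2/3)/64 = pi**4/96.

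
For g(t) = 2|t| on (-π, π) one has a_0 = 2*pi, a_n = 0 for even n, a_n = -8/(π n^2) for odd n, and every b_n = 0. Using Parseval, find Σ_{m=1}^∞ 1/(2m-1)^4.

Parseval: a_0^2/2 + Σ a_n^2 = (1/π) ∫_{-π}^{π} g(t)^2 dt = 8*pi**2/3.
Subtract a_0^2/2 = 2*pi**2: Σ a_n^2 = 2*pi**2/3.
Only odd n contribute, with a_n^2 = 64/(π^2 n^4), so Σ_{m≥1} 1/(2m-1)^4 = π^2·(2*pi**2/3)/64 = pi**4/96.

pi**4/96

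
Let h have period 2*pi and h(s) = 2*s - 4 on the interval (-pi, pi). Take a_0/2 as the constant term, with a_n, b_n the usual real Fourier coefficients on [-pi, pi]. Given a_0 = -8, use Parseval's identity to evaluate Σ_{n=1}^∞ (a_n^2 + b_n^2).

Parseval: a_0^2/2 + Σ_{n≥1} (a_n^2+b_n^2) = 1/pi ∫_{-pi}^{pi} h(s)^2 ds = 8*pi**2/3 + 32.
Subtract a_0^2/2 = 32: Σ (a_n^2+b_n^2) = 8*pi**2/3.

8*pi**2/3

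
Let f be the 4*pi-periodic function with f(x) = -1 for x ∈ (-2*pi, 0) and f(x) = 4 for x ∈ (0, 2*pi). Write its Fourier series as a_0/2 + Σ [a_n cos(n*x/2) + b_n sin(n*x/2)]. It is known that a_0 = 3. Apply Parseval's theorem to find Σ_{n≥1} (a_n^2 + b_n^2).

25/2

Parseval: a_0^2/2 + Σ_{n≥1} (a_n^2+b_n^2) = (1/(2*pi)) ∫_{-2*pi}^{2*pi} f(x)^2 dx = 17.
Subtract a_0^2/2 = 9/2: Σ (a_n^2+b_n^2) = 25/2.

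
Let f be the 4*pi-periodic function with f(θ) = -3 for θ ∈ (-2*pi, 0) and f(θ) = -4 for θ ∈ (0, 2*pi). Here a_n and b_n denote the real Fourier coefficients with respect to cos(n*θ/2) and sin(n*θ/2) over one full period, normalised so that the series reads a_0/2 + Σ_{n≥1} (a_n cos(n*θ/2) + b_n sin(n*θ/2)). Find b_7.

b_7 = (1/(2*pi)) ∫_{-2*pi}^{2*pi} f(θ) sin(7*θ/2) dθ.
Split the integral at the breakpoints.
Directly, an antiderivative of (-3) sin(7*θ/2) is 6*cos(7*θ/2)/7; evaluating from -2*pi to 0: ∫_{-2*pi}^{0} (-3) sin(7*θ/2) dθ = (6/7) - (-6/7) = 12/7.
Directly, an antiderivative of (-4) sin(7*θ/2) is 8*cos(7*θ/2)/7; evaluating from 0 to 2*pi: ∫_{0}^{2*pi} (-4) sin(7*θ/2) dθ = (-8/7) - (8/7) = -16/7.
Summing the pieces and multiplying by (1/(2*pi)) gives b_7 = -2/(7*pi).

-2/(7*pi)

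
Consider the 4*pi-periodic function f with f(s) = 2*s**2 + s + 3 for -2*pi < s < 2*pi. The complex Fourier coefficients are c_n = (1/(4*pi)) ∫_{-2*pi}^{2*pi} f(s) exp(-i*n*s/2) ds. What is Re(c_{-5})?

-16/25

Since f is real-valued, Re(c_{-5}) = (1/(4*pi)) ∫_{-2*pi}^{2*pi} f(s) cos(-5*s/2) ds = a_{5}/2.
Integrating by parts twice (tabular method), an antiderivative of (2*s**2 + s + 3) cos(-5*s/2) is 4*s**2*sin(5*s/2)/5 + 2*s*sin(5*s/2)/5 + 16*s*cos(5*s/2)/25 + 118*sin(5*s/2)/125 + 4*cos(5*s/2)/25; evaluating from -2*pi to 2*pi: ∫_{-2*pi}^{2*pi} (2*s**2 + s + 3) cos(-5*s/2) ds = (-32*pi/25 - 4/25) - (-4/25 + 32*pi/25) = -64*pi/25.
Hence Re(c_{-5}) = (1/(4*pi))·(-64*pi/25) = -16/25.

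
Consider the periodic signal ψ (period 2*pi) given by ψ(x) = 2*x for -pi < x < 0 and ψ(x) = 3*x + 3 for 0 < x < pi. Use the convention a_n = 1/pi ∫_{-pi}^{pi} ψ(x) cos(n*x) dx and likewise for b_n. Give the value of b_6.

-5/6

b_6 = 1/pi ∫_{-pi}^{pi} ψ(x) sin(6*x) dx.
Split the integral at the breakpoints.
Integrating by parts (boundary term plus one more integral), an antiderivative of (2*x) sin(6*x) is -x*cos(6*x)/3 + sin(6*x)/18; evaluating from -pi to 0: ∫_{-pi}^{0} (2*x) sin(6*x) dx = (0) - (pi/3) = -pi/3.
Integrating by parts (boundary term plus one more integral), an antiderivative of (3*x + 3) sin(6*x) is -x*cos(6*x)/2 + sin(6*x)/12 - cos(6*x)/2; evaluating from 0 to pi: ∫_{0}^{pi} (3*x + 3) sin(6*x) dx = (-pi/2 - 1/2) - (-1/2) = -pi/2.
Summing the pieces and multiplying by (1/pi) gives b_6 = -5/6.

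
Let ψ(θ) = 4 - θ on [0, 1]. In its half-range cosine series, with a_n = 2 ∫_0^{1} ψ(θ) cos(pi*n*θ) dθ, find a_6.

a_6 = 2 ∫_0^{1} (4 - θ) cos(6*pi*θ) dθ.
Integrating by parts (boundary term plus one more integral), an antiderivative of (4 - θ) cos(6*pi*θ) is -θ*sin(6*pi*θ)/(6*pi) + 2*sin(6*pi*θ)/(3*pi) - cos(6*pi*θ)/(36*pi**2); evaluating from 0 to 1: ∫_{0}^{1} (4 - θ) cos(6*pi*θ) dθ = (-1/(36*pi**2)) - (-1/(36*pi**2)) = 0.
Hence a_6 = 2·(0) = 0.

0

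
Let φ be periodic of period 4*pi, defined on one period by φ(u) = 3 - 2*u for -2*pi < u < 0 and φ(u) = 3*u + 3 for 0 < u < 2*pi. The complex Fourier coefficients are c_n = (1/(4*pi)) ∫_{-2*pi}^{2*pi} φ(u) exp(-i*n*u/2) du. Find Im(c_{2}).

Since φ is real-valued, Im(c_{2}) = -(1/(4*pi)) ∫_{-2*pi}^{2*pi} φ(u) sin(u) du = -b_{2}/2.
Split the integral at the breakpoints.
Integrating by parts (boundary term plus one more integral), an antiderivative of (3 - 2*u) sin(u) is 2*u*cos(u) - 2*sin(u) - 3*cos(u); evaluating from -2*pi to 0: ∫_{-2*pi}^{0} (3 - 2*u) sin(u) du = (-3) - (-4*pi - 3) = 4*pi.
Integrating by parts (boundary term plus one more integral), an antiderivative of (3*u + 3) sin(u) is -3*u*cos(u) + 3*sin(u) - 3*cos(u); evaluating from 0 to 2*pi: ∫_{0}^{2*pi} (3*u + 3) sin(u) du = (-6*pi - 3) - (-3) = -6*pi.
So ∫_{-2*pi}^{2*pi} φ(u) sin(u) du = -2*pi.
Hence Im(c_{2}) = (-1/(4*pi))·(-2*pi) = 1/2.

1/2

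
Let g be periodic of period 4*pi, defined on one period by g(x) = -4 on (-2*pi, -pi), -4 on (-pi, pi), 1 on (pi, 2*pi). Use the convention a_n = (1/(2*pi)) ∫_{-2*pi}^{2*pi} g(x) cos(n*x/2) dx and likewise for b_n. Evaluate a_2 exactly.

a_2 = (1/(2*pi)) ∫_{-2*pi}^{2*pi} g(x) cos(x) dx.
Split the integral at the breakpoints.
Directly, an antiderivative of (-4) cos(x) is -4*sin(x); evaluating from -2*pi to -pi: ∫_{-2*pi}^{-pi} (-4) cos(x) dx = (0) - (0) = 0.
Directly, an antiderivative of (-4) cos(x) is -4*sin(x); evaluating from -pi to pi: ∫_{-pi}^{pi} (-4) cos(x) dx = (0) - (0) = 0.
Directly, an antiderivative of (1) cos(x) is sin(x); evaluating from pi to 2*pi: ∫_{pi}^{2*pi} (1) cos(x) dx = (0) - (0) = 0.
Summing the pieces and multiplying by (1/(2*pi)) gives a_2 = 0.

0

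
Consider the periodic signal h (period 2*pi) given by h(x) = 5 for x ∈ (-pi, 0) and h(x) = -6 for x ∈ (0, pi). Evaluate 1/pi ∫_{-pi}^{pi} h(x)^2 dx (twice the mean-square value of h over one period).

1/pi ∫_{-pi}^{pi} h(x)^2 dx = 1/pi · (61*pi) = 61.

61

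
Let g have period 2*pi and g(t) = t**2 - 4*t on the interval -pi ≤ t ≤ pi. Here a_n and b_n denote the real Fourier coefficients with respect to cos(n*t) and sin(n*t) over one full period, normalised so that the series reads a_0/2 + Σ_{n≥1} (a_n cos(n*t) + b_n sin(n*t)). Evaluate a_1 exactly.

-4

a_1 = 1/pi ∫_{-pi}^{pi} g(t) cos(t) dt.
Integrating by parts twice (tabular method), an antiderivative of (t**2 - 4*t) cos(t) is t**2*sin(t) - 4*t*sin(t) + 2*t*cos(t) - 2*sin(t) - 4*cos(t); evaluating from -pi to pi: ∫_{-pi}^{pi} (t**2 - 4*t) cos(t) dt = (4 - 2*pi) - (4 + 2*pi) = -4*pi.
Hence a_1 = (1/pi)·(-4*pi) = -4.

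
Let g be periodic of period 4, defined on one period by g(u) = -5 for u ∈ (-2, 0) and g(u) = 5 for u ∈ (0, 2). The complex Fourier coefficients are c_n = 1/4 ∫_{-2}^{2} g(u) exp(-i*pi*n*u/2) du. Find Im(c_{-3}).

Since g is real-valued, Im(c_{-3}) = -1/4 ∫_{-2}^{2} g(u) sin(-3*pi*u/2) du = b_{3}/2.
g is odd and sin(-3*pi*u/2) is odd, so the integrand is even: ∫_{-2}^{2} g(u) sin(-3*pi*u/2) du = 2∫_0^{2} g(u) sin(-3*pi*u/2) du.
Directly, an antiderivative of (5) sin(-3*pi*u/2) is 10*cos(3*pi*u/2)/(3*pi); evaluating from 0 to 2: ∫_{0}^{2} (5) sin(-3*pi*u/2) du = (-10/(3*pi)) - (10/(3*pi)) = -20/(3*pi).
So ∫_{-2}^{2} g(u) sin(-3*pi*u/2) du = -40/(3*pi).
Hence Im(c_{-3}) = (-1/4)·(-40/(3*pi)) = 10/(3*pi).

10/(3*pi)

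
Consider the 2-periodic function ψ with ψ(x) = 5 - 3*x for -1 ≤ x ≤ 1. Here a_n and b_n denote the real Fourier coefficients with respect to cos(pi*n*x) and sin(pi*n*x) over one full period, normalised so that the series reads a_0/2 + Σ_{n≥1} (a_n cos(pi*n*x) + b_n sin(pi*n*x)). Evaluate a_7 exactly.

a_7 = ∫_{-1}^{1} ψ(x) cos(7*pi*x) dx.
Integrating by parts (boundary term plus one more integral), an antiderivative of (5 - 3*x) cos(7*pi*x) is -3*x*sin(7*pi*x)/(7*pi) + 5*sin(7*pi*x)/(7*pi) - 3*cos(7*pi*x)/(49*pi**2); evaluating from -1 to 1: ∫_{-1}^{1} (5 - 3*x) cos(7*pi*x) dx = (3/(49*pi**2)) - (3/(49*pi**2)) = 0.
Hence a_7 = 0.

0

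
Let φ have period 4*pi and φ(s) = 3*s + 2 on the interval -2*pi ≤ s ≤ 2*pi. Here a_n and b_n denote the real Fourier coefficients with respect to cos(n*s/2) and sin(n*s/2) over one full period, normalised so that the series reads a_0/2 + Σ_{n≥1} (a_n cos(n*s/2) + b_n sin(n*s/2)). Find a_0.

a_0 = (1/(2*pi)) ∫_{-2*pi}^{2*pi} φ(s) ds = (1/(2*pi)) · (8*pi) = 4.

4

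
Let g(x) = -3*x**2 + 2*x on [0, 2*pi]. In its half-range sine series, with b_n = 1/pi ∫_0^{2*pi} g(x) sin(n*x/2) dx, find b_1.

-24*pi + 8 + 96/pi

b_1 = 1/pi ∫_0^{2*pi} (-3*x**2 + 2*x) sin(x/2) dx.
Integrating by parts twice (tabular method), an antiderivative of (-3*x**2 + 2*x) sin(x/2) is 6*x**2*cos(x/2) - 24*x*sin(x/2) - 4*x*cos(x/2) + 8*sin(x/2) - 48*cos(x/2); evaluating from 0 to 2*pi: ∫_{0}^{2*pi} (-3*x**2 + 2*x) sin(x/2) dx = (-24*pi**2 + 8*pi + 48) - (-48) = -24*pi**2 + 8*pi + 96.
Hence b_1 = (1/pi)·(-24*pi**2 + 8*pi + 96) = -24*pi + 8 + 96/pi.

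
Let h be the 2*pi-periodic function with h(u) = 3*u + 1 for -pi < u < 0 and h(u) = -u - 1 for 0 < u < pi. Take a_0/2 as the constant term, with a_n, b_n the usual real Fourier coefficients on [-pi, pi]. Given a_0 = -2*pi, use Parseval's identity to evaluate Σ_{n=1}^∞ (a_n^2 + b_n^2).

-2*pi + 2 + 4*pi**2/3

Parseval: a_0^2/2 + Σ_{n≥1} (a_n^2+b_n^2) = 1/pi ∫_{-pi}^{pi} h(u)^2 du = -2*pi + 2 + 10*pi**2/3.
Subtract a_0^2/2 = 2*pi**2: Σ (a_n^2+b_n^2) = -2*pi + 2 + 4*pi**2/3.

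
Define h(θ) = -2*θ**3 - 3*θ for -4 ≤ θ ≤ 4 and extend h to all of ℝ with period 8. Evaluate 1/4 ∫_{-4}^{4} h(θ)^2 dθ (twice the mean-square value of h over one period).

210208/35

1/4 ∫_{-4}^{4} h(θ)^2 dθ = 1/4 · (840832/35) = 210208/35.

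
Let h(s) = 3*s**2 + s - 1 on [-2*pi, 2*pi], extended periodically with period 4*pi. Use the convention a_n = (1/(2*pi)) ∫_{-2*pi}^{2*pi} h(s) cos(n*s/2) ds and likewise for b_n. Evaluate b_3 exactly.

b_3 = (1/(2*pi)) ∫_{-2*pi}^{2*pi} h(s) sin(3*s/2) ds.
Integrating by parts twice (tabular method), an antiderivative of (3*s**2 + s - 1) sin(3*s/2) is -2*s**2*cos(3*s/2) + 8*s*sin(3*s/2)/3 - 2*s*cos(3*s/2)/3 + 4*sin(3*s/2)/9 + 22*cos(3*s/2)/9; evaluating from -2*pi to 2*pi: ∫_{-2*pi}^{2*pi} (3*s**2 + s - 1) sin(3*s/2) ds = (-22/9 + 4*pi/3 + 8*pi**2) - (-4*pi/3 - 22/9 + 8*pi**2) = 8*pi/3.
Hence b_3 = (1/(2*pi))·(8*pi/3) = 4/3.

4/3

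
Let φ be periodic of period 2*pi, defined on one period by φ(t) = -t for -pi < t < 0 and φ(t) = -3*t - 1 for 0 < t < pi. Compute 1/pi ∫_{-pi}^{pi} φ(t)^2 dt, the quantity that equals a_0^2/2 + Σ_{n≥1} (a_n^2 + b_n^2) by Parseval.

1/pi ∫_{-pi}^{pi} φ(t)^2 dt = 1/pi · (pi*(3 + 9*pi + 10*pi**2)/3) = 1 + 3*pi + 10*pi**2/3.

1 + 3*pi + 10*pi**2/3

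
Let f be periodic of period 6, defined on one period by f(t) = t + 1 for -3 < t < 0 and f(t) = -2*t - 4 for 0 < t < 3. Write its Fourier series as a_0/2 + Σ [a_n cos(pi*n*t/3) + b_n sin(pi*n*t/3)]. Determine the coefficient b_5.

b_5 = 1/3 ∫_{-3}^{3} f(t) sin(5*pi*t/3) dt.
Split the integral at the breakpoints.
Integrating by parts (boundary term plus one more integral), an antiderivative of (t + 1) sin(5*pi*t/3) is -3*t*cos(5*pi*t/3)/(5*pi) + 9*sin(5*pi*t/3)/(25*pi**2) - 3*cos(5*pi*t/3)/(5*pi); evaluating from -3 to 0: ∫_{-3}^{0} (t + 1) sin(5*pi*t/3) dt = (-3/(5*pi)) - (-6/(5*pi)) = 3/(5*pi).
Integrating by parts (boundary term plus one more integral), an antiderivative of (-2*t - 4) sin(5*pi*t/3) is 6*t*cos(5*pi*t/3)/(5*pi) - 18*sin(5*pi*t/3)/(25*pi**2) + 12*cos(5*pi*t/3)/(5*pi); evaluating from 0 to 3: ∫_{0}^{3} (-2*t - 4) sin(5*pi*t/3) dt = (-6/pi) - (12/(5*pi)) = -42/(5*pi).
Summing the pieces and multiplying by (1/3) gives b_5 = -13/(5*pi).

-13/(5*pi)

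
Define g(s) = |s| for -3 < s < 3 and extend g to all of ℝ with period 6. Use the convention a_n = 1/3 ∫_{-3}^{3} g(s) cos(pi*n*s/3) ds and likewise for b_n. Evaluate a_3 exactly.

-4/(3*pi**2)

a_3 = 1/3 ∫_{-3}^{3} g(s) cos(pi*s) ds.
g is even and cos(pi*s) is even, so the integrand is even and a_3 = 2/3 ∫_0^{3} g(s) cos(pi*s) ds.
Integrating by parts (boundary term plus one more integral), an antiderivative of (s) cos(pi*s) is s*sin(pi*s)/pi + cos(pi*s)/pi**2; evaluating from 0 to 3: ∫_{0}^{3} (s) cos(pi*s) ds = (-1/pi**2) - (pi**(-2)) = -2/pi**2.
Hence a_3 = (2/3)·(-2/pi**2) = -4/(3*pi**2).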